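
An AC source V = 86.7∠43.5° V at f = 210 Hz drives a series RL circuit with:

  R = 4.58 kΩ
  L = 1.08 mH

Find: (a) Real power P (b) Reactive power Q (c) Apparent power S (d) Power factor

Step 1 — Angular frequency: ω = 2π·f = 2π·210 = 1319 rad/s.
Step 2 — Component impedances:
  R: Z = R = 4580 Ω
  L: Z = jωL = j·1319·0.00108 = 0 + j1.425 Ω
Step 3 — Series combination: Z_total = R + L = 4580 + j1.425 Ω = 4580∠0.0° Ω.
Step 4 — Source phasor: V = 86.7∠43.5° V = 62.89 + j59.68 V.
Step 5 — Current: I = V / Z = 0.01374 + j0.01303 A = 0.01893∠43.5° A.
Step 6 — Complex power: S = V·I* = 1.641 + j0.0005107 VA.
Step 7 — Real power: P = Re(S) = 1.641 W.
Step 8 — Reactive power: Q = Im(S) = 0.0005107 VAR.
Step 9 — Apparent power: |S| = 1.641 VA.
Step 10 — Power factor: PF = P/|S| = 1 (lagging).

(a) P = 1.641 W  (b) Q = 0.0005107 VAR  (c) S = 1.641 VA  (d) PF = 1 (lagging)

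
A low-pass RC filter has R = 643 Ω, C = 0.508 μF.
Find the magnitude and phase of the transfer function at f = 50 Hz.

Step 1 — Angular frequency: ω = 2π·50 = 314.2 rad/s.
Step 2 — Transfer function: H(jω) = 1/(1 + jωRC).
Step 3 — Denominator: 1 + jωRC = 1 + j·314.2·643·5.08e-07 = 1 + j0.1026.
Step 4 — H = 0.9896 - j0.1015.
Step 5 — Magnitude: |H| = 0.9948 (-0.0 dB); phase: φ = -5.9°.

|H| = 0.9948 (-0.0 dB), φ = -5.9°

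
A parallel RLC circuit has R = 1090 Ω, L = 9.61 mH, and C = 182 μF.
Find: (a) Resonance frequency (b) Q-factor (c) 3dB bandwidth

Step 1 — Resonance: ω₀ = 1/√(LC) = 1/√(0.00961·0.000182) = 756.1 rad/s.
Step 2 — f₀ = ω₀/(2π) = 120.3 Hz.
Step 3 — Parallel Q: Q = R/(ω₀L) = 1090/(756.1·0.00961) = 150.
Step 4 — Bandwidth: Δω = ω₀/Q = 5.041 rad/s; BW = Δω/(2π) = 0.8023 Hz.

(a) f₀ = 120.3 Hz  (b) Q = 150  (c) BW = 0.8023 Hz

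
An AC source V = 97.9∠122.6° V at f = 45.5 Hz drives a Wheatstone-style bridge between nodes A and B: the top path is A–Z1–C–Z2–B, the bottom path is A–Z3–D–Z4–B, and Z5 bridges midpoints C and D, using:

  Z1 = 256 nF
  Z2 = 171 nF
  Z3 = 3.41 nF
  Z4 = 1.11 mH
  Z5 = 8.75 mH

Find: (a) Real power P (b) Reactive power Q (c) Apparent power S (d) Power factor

Step 1 — Angular frequency: ω = 2π·f = 2π·45.5 = 285.9 rad/s.
Step 2 — Component impedances:
  Z1: Z = 1/(jωC) = -j/(ω·C) = 0 - j1.366e+04 Ω
  Z2: Z = 1/(jωC) = -j/(ω·C) = 0 - j2.046e+04 Ω
  Z3: Z = 1/(jωC) = -j/(ω·C) = 0 - j1.026e+06 Ω
  Z4: Z = jωL = j·285.9·0.00111 = 0 + j0.3173 Ω
  Z5: Z = jωL = j·285.9·0.00875 = 0 + j2.501 Ω
Step 3 — Bridge requires nodal analysis (the Z5 bridge couples midpoints C and D, so the two paths cannot be reduced to a simple series/parallel combination). Setting node B to ground and injecting 1 A at node A, the 3-node admittance system at A, C, D solves to V_A = Z_AB = 0 - j1.348e+04 Ω = 1.348e+04∠-90.0° Ω.
Step 4 — Source phasor: V = 97.9∠122.6° V = -52.75 + j82.48 V.
Step 5 — Current: I = V / Z = -0.006118 - j0.003912 A = 0.007262∠-147.4° A.
Step 6 — Complex power: S = V·I* = 0 - j0.7109 VA.
Step 7 — Real power: P = Re(S) = 0 W.
Step 8 — Reactive power: Q = Im(S) = -0.7109 VAR.
Step 9 — Apparent power: |S| = 0.7109 VA.
Step 10 — Power factor: PF = P/|S| = 0 (leading).

(a) P = 0 W  (b) Q = -0.7109 VAR  (c) S = 0.7109 VA  (d) PF = 0 (leading)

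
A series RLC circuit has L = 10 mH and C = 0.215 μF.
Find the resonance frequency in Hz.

Step 1 — Resonance condition Im(Z)=0 gives ω₀ = 1/√(LC).
Step 2 — ω₀ = 1/√(0.01·2.15e-07) = 2.157e+04 rad/s.
Step 3 — f₀ = ω₀/(2π) = 3432 Hz.

f₀ = 3432 Hz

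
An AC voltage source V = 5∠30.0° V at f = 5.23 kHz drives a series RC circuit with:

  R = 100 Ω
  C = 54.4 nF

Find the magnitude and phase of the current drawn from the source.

Step 1 — Angular frequency: ω = 2π·f = 2π·5230 = 3.286e+04 rad/s.
Step 2 — Component impedances:
  R: Z = R = 100 Ω
  C: Z = 1/(jωC) = -j/(ω·C) = 0 - j559.4 Ω
Step 3 — Series combination: Z_total = R + C = 100 - j559.4 Ω = 568.3∠-79.9° Ω.
Step 4 — Source phasor: V = 5∠30.0° V = 4.33 + j2.5 V.
Step 5 — Ohm's law: I = V / Z_total = (4.33 + j2.5) / (100 - j559.4) = -0.00299 + j0.008275 A.
Step 6 — Convert to polar: |I| = 0.008799 A, ∠I = 109.9°.

I = 0.008799∠109.9° A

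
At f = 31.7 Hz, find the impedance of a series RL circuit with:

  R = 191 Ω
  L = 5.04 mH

Step 1 — Angular frequency: ω = 2π·f = 2π·31.7 = 199.2 rad/s.
Step 2 — Component impedances:
  R: Z = R = 191 Ω
  L: Z = jωL = j·199.2·0.00504 = 0 + j1.004 Ω
Step 3 — Series combination: Z_total = R + L = 191 + j1.004 Ω = 191∠0.3° Ω.

Z = 191 + j1.004 Ω = 191∠0.3° Ω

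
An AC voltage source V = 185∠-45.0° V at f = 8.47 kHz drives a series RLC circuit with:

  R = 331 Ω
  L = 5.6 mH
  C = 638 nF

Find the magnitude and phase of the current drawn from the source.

Step 1 — Angular frequency: ω = 2π·f = 2π·8470 = 5.322e+04 rad/s.
Step 2 — Component impedances:
  R: Z = R = 331 Ω
  L: Z = jωL = j·5.322e+04·0.0056 = 0 + j298 Ω
  C: Z = 1/(jωC) = -j/(ω·C) = 0 - j29.45 Ω
Step 3 — Series combination: Z_total = R + L + C = 331 + j268.6 Ω = 426.3∠39.1° Ω.
Step 4 — Source phasor: V = 185∠-45.0° V = 130.8 - j130.8 V.
Step 5 — Ohm's law: I = V / Z_total = (130.8 - j130.8) / (331 + j268.6) = 0.04495 - j0.4317 A.
Step 6 — Convert to polar: |I| = 0.434 A, ∠I = -84.1°.

I = 0.434∠-84.1° A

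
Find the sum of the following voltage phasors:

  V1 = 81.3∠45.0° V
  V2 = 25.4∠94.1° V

Step 1 — Convert each phasor to rectangular form:
  V1 = 81.3·(cos(45.0°) + j·sin(45.0°)) = 57.49 + j57.49 V
  V2 = 25.4·(cos(94.1°) + j·sin(94.1°)) = -1.816 + j25.33 V
Step 2 — Sum components: V_total = 55.67 + j82.82 V.
Step 3 — Convert to polar: |V_total| = 99.79 V, ∠V_total = 56.1°.

V_total = 99.79∠56.1° V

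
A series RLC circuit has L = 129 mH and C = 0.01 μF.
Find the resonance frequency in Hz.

Step 1 — Resonance condition Im(Z)=0 gives ω₀ = 1/√(LC).
Step 2 — ω₀ = 1/√(0.129·1e-08) = 2.784e+04 rad/s.
Step 3 — f₀ = ω₀/(2π) = 4431 Hz.

f₀ = 4431 Hz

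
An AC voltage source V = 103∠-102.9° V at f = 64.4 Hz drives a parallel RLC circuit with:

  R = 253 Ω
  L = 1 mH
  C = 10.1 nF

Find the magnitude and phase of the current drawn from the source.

Step 1 — Angular frequency: ω = 2π·f = 2π·64.4 = 404.6 rad/s.
Step 2 — Component impedances:
  R: Z = R = 253 Ω
  L: Z = jωL = j·404.6·0.001 = 0 + j0.4046 Ω
  C: Z = 1/(jωC) = -j/(ω·C) = 0 - j2.447e+05 Ω
Step 3 — Parallel combination: 1/Z_total = 1/R + 1/L + 1/C; Z_total = 0.0006472 + j0.4046 Ω = 0.4046∠89.9° Ω.
Step 4 — Source phasor: V = 103∠-102.9° V = -22.99 - j100.4 V.
Step 5 — Ohm's law: I = V / Z_total = (-22.99 - j100.4) / (0.0006472 + j0.4046) = -248.2 + j56.43 A.
Step 6 — Convert to polar: |I| = 254.5 A, ∠I = 167.2°.

I = 254.5∠167.2° A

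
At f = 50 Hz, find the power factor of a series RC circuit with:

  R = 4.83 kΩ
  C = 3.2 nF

Step 1 — Angular frequency: ω = 2π·f = 2π·50 = 314.2 rad/s.
Step 2 — Component impedances:
  R: Z = R = 4830 Ω
  C: Z = 1/(jωC) = -j/(ω·C) = 0 - j9.947e+05 Ω
Step 3 — Series combination: Z_total = R + C = 4830 - j9.947e+05 Ω = 9.947e+05∠-89.7° Ω.
Step 4 — Power factor: PF = cos(φ) = Re(Z)/|Z| = 4830/9.947e+05 = 0.004856.
Step 5 — Type: Im(Z) = -9.947e+05 ⇒ leading (phase φ = -89.7°).

PF = 0.004856 (leading, φ = -89.7°)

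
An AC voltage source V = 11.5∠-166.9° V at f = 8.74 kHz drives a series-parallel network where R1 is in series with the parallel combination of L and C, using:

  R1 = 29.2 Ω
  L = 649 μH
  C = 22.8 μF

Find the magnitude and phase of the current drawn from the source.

Step 1 — Angular frequency: ω = 2π·f = 2π·8740 = 5.492e+04 rad/s.
Step 2 — Component impedances:
  R1: Z = R = 29.2 Ω
  L: Z = jωL = j·5.492e+04·0.000649 = 0 + j35.64 Ω
  C: Z = 1/(jωC) = -j/(ω·C) = 0 - j0.7987 Ω
Step 3 — Parallel branch: L || C = 1/(1/L + 1/C) = 0 - j0.817 Ω.
Step 4 — Series with R1: Z_total = R1 + (L || C) = 29.2 - j0.817 Ω = 29.21∠-1.6° Ω.
Step 5 — Source phasor: V = 11.5∠-166.9° V = -11.2 - j2.606 V.
Step 6 — Ohm's law: I = V / Z_total = (-11.2 - j2.606) / (29.2 - j0.817) = -0.3808 - j0.09992 A.
Step 7 — Convert to polar: |I| = 0.3937 A, ∠I = -165.3°.

I = 0.3937∠-165.3° A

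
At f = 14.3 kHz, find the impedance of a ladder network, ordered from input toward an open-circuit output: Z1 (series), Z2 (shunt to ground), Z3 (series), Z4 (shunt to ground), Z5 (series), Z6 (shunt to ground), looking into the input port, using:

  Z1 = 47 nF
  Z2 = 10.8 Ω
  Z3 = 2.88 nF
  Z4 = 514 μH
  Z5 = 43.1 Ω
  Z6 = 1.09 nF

Step 1 — Angular frequency: ω = 2π·f = 2π·1.43e+04 = 8.985e+04 rad/s.
Step 2 — Component impedances:
  Z1: Z = 1/(jωC) = -j/(ω·C) = 0 - j236.8 Ω
  Z2: Z = R = 10.8 Ω
  Z3: Z = 1/(jωC) = -j/(ω·C) = 0 - j3864 Ω
  Z4: Z = jωL = j·8.985e+04·0.000514 = 0 + j46.18 Ω
  Z5: Z = R = 43.1 Ω
  Z6: Z = 1/(jωC) = -j/(ω·C) = 0 - j1.021e+04 Ω
Step 3 — Ladder network (open output): work backward from the far end, alternating series and parallel combinations. Z_in = 10.8 - j236.8 Ω = 237.1∠-87.4° Ω.

Z = 10.8 - j236.8 Ω = 237.1∠-87.4° Ω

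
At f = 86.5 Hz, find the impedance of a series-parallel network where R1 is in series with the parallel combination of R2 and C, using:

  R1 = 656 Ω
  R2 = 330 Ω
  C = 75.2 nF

Step 1 — Angular frequency: ω = 2π·f = 2π·86.5 = 543.5 rad/s.
Step 2 — Component impedances:
  R1: Z = R = 656 Ω
  R2: Z = R = 330 Ω
  C: Z = 1/(jωC) = -j/(ω·C) = 0 - j2.447e+04 Ω
Step 3 — Parallel branch: R2 || C = 1/(1/R2 + 1/C) = 329.9 - j4.45 Ω.
Step 4 — Series with R1: Z_total = R1 + (R2 || C) = 985.9 - j4.45 Ω = 986∠-0.3° Ω.

Z = 985.9 - j4.45 Ω = 986∠-0.3° Ω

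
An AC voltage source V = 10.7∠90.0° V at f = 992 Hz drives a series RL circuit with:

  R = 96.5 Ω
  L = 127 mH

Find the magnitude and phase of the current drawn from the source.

Step 1 — Angular frequency: ω = 2π·f = 2π·992 = 6233 rad/s.
Step 2 — Component impedances:
  R: Z = R = 96.5 Ω
  L: Z = jωL = j·6233·0.127 = 0 + j791.6 Ω
Step 3 — Series combination: Z_total = R + L = 96.5 + j791.6 Ω = 797.4∠83.0° Ω.
Step 4 — Source phasor: V = 10.7∠90.0° V = 0 + j10.7 V.
Step 5 — Ohm's law: I = V / Z_total = (0 + j10.7) / (96.5 + j791.6) = 0.01332 + j0.001624 A.
Step 6 — Convert to polar: |I| = 0.01342 A, ∠I = 7.0°.

I = 0.01342∠7.0° A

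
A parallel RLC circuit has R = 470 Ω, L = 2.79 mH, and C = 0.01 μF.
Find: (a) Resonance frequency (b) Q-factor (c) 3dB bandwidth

Step 1 — Resonance: ω₀ = 1/√(LC) = 1/√(0.00279·1e-08) = 1.893e+05 rad/s.
Step 2 — f₀ = ω₀/(2π) = 3.013e+04 Hz.
Step 3 — Parallel Q: Q = R/(ω₀L) = 470/(1.893e+05·0.00279) = 0.8898.
Step 4 — Bandwidth: Δω = ω₀/Q = 2.128e+05 rad/s; BW = Δω/(2π) = 3.386e+04 Hz.

(a) f₀ = 3.013e+04 Hz  (b) Q = 0.8898  (c) BW = 3.386e+04 Hz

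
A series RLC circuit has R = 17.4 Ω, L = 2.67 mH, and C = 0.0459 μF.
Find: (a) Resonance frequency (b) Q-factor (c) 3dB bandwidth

Step 1 — Resonance: ω₀ = 1/√(LC) = 1/√(0.00267·4.59e-08) = 9.033e+04 rad/s.
Step 2 — f₀ = ω₀/(2π) = 1.438e+04 Hz.
Step 3 — Series Q: Q = ω₀L/R = 9.033e+04·0.00267/17.4 = 13.86.
Step 4 — Bandwidth: Δω = ω₀/Q = 6517 rad/s; BW = Δω/(2π) = 1037 Hz.

(a) f₀ = 1.438e+04 Hz  (b) Q = 13.86  (c) BW = 1037 Hz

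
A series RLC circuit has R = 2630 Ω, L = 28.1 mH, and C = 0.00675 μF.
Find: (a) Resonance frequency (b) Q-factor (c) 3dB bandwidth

Step 1 — Resonance condition Im(Z)=0 gives ω₀ = 1/√(LC).
Step 2 — ω₀ = 1/√(0.0281·6.75e-09) = 7.261e+04 rad/s.
Step 3 — f₀ = ω₀/(2π) = 1.156e+04 Hz.
Step 4 — Series Q: Q = ω₀L/R = 7.261e+04·0.0281/2630 = 0.7758.
Step 5 — 3dB bandwidth: Δω = ω₀/Q = 9.359e+04 rad/s; BW = Δω/(2π) = 1.49e+04 Hz.

(a) f₀ = 1.156e+04 Hz  (b) Q = 0.7758  (c) BW = 1.49e+04 Hz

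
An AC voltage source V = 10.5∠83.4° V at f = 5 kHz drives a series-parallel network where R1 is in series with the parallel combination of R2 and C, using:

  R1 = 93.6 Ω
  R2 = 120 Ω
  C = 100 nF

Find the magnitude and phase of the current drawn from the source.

Step 1 — Angular frequency: ω = 2π·f = 2π·5000 = 3.142e+04 rad/s.
Step 2 — Component impedances:
  R1: Z = R = 93.6 Ω
  R2: Z = R = 120 Ω
  C: Z = 1/(jωC) = -j/(ω·C) = 0 - j318.3 Ω
Step 3 — Parallel branch: R2 || C = 1/(1/R2 + 1/C) = 105.1 - j39.61 Ω.
Step 4 — Series with R1: Z_total = R1 + (R2 || C) = 198.7 - j39.61 Ω = 202.6∠-11.3° Ω.
Step 5 — Source phasor: V = 10.5∠83.4° V = 1.207 + j10.43 V.
Step 6 — Ohm's law: I = V / Z_total = (1.207 + j10.43) / (198.7 - j39.61) = -0.004225 + j0.05166 A.
Step 7 — Convert to polar: |I| = 0.05183 A, ∠I = 94.7°.

I = 0.05183∠94.7° A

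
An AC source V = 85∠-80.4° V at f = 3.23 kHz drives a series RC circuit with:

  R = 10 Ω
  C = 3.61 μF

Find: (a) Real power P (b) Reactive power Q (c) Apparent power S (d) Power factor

Step 1 — Angular frequency: ω = 2π·f = 2π·3230 = 2.029e+04 rad/s.
Step 2 — Component impedances:
  R: Z = R = 10 Ω
  C: Z = 1/(jωC) = -j/(ω·C) = 0 - j13.65 Ω
Step 3 — Series combination: Z_total = R + C = 10 - j13.65 Ω = 16.92∠-53.8° Ω.
Step 4 — Source phasor: V = 85∠-80.4° V = 14.18 - j83.81 V.
Step 5 — Current: I = V / Z = 4.491 - j2.252 A = 5.023∠-26.6° A.
Step 6 — Complex power: S = V·I* = 252.4 - j344.4 VA.
Step 7 — Real power: P = Re(S) = 252.4 W.
Step 8 — Reactive power: Q = Im(S) = -344.4 VAR.
Step 9 — Apparent power: |S| = 427 VA.
Step 10 — Power factor: PF = P/|S| = 0.591 (leading).

(a) P = 252.4 W  (b) Q = -344.4 VAR  (c) S = 427 VA  (d) PF = 0.591 (leading)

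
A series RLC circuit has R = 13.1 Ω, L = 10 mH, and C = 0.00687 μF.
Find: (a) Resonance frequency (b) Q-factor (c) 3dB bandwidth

Step 1 — Resonance condition Im(Z)=0 gives ω₀ = 1/√(LC).
Step 2 — ω₀ = 1/√(0.01·6.87e-09) = 1.206e+05 rad/s.
Step 3 — f₀ = ω₀/(2π) = 1.92e+04 Hz.
Step 4 — Series Q: Q = ω₀L/R = 1.206e+05·0.01/13.1 = 92.1.
Step 5 — 3dB bandwidth: Δω = ω₀/Q = 1310 rad/s; BW = Δω/(2π) = 208.5 Hz.

(a) f₀ = 1.92e+04 Hz  (b) Q = 92.1  (c) BW = 208.5 Hz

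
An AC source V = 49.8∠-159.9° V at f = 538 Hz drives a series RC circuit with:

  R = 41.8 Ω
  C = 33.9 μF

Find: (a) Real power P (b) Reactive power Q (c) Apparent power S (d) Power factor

Step 1 — Angular frequency: ω = 2π·f = 2π·538 = 3380 rad/s.
Step 2 — Component impedances:
  R: Z = R = 41.8 Ω
  C: Z = 1/(jωC) = -j/(ω·C) = 0 - j8.726 Ω
Step 3 — Series combination: Z_total = R + C = 41.8 - j8.726 Ω = 42.7∠-11.8° Ω.
Step 4 — Source phasor: V = 49.8∠-159.9° V = -46.77 - j17.11 V.
Step 5 — Current: I = V / Z = -0.9902 - j0.6162 A = 1.166∠-148.1° A.
Step 6 — Complex power: S = V·I* = 56.85 - j11.87 VA.
Step 7 — Real power: P = Re(S) = 56.85 W.
Step 8 — Reactive power: Q = Im(S) = -11.87 VAR.
Step 9 — Apparent power: |S| = 58.08 VA.
Step 10 — Power factor: PF = P/|S| = 0.9789 (leading).

(a) P = 56.85 W  (b) Q = -11.87 VAR  (c) S = 58.08 VA  (d) PF = 0.9789 (leading)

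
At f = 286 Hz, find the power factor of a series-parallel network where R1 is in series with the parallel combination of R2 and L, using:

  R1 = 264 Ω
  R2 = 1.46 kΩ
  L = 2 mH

Step 1 — Angular frequency: ω = 2π·f = 2π·286 = 1797 rad/s.
Step 2 — Component impedances:
  R1: Z = R = 264 Ω
  R2: Z = R = 1460 Ω
  L: Z = jωL = j·1797·0.002 = 0 + j3.594 Ω
Step 3 — Parallel branch: R2 || L = 1/(1/R2 + 1/L) = 0.008847 + j3.594 Ω.
Step 4 — Series with R1: Z_total = R1 + (R2 || L) = 264 + j3.594 Ω = 264∠0.8° Ω.
Step 5 — Power factor: PF = cos(φ) = Re(Z)/|Z| = 264.01/264.03 = 0.9999.
Step 6 — Type: Im(Z) = 3.594 ⇒ lagging (phase φ = 0.8°).

PF = 0.9999 (lagging, φ = 0.8°)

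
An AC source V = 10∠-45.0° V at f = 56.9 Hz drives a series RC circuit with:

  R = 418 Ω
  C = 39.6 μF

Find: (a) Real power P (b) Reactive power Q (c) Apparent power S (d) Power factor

Step 1 — Angular frequency: ω = 2π·f = 2π·56.9 = 357.5 rad/s.
Step 2 — Component impedances:
  R: Z = R = 418 Ω
  C: Z = 1/(jωC) = -j/(ω·C) = 0 - j70.63 Ω
Step 3 — Series combination: Z_total = R + C = 418 - j70.63 Ω = 423.9∠-9.6° Ω.
Step 4 — Source phasor: V = 10∠-45.0° V = 7.071 - j7.071 V.
Step 5 — Current: I = V / Z = 0.01923 - j0.01367 A = 0.02359∠-35.4° A.
Step 6 — Complex power: S = V·I* = 0.2326 - j0.0393 VA.
Step 7 — Real power: P = Re(S) = 0.2326 W.
Step 8 — Reactive power: Q = Im(S) = -0.0393 VAR.
Step 9 — Apparent power: |S| = 0.2359 VA.
Step 10 — Power factor: PF = P/|S| = 0.986 (leading).

(a) P = 0.2326 W  (b) Q = -0.0393 VAR  (c) S = 0.2359 VA  (d) PF = 0.986 (leading)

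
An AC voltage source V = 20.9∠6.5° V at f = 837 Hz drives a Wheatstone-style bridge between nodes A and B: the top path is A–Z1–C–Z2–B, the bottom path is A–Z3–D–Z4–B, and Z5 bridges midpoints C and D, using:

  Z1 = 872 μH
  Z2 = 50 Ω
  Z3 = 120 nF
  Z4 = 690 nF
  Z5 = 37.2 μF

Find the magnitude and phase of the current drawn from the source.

Step 1 — Angular frequency: ω = 2π·f = 2π·837 = 5259 rad/s.
Step 2 — Component impedances:
  Z1: Z = jωL = j·5259·0.000872 = 0 + j4.586 Ω
  Z2: Z = R = 50 Ω
  Z3: Z = 1/(jωC) = -j/(ω·C) = 0 - j1585 Ω
  Z4: Z = 1/(jωC) = -j/(ω·C) = 0 - j275.6 Ω
  Z5: Z = 1/(jωC) = -j/(ω·C) = 0 - j5.112 Ω
Step 3 — Bridge requires nodal analysis (the Z5 bridge couples midpoints C and D, so the two paths cannot be reduced to a simple series/parallel combination). Setting node B to ground and injecting 1 A at node A, the 3-node admittance system at A, C, D solves to V_A = Z_AB = 48.47 - j4.035 Ω = 48.63∠-4.8° Ω.
Step 4 — Source phasor: V = 20.9∠6.5° V = 20.77 + j2.366 V.
Step 5 — Ohm's law: I = V / Z_total = (20.77 + j2.366) / (48.47 - j4.035) = 0.4215 + j0.0839 A.
Step 6 — Convert to polar: |I| = 0.4297 A, ∠I = 11.3°.

I = 0.4297∠11.3° A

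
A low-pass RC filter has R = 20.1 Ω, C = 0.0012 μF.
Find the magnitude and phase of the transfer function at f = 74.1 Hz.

Step 1 — Angular frequency: ω = 2π·74.1 = 465.6 rad/s.
Step 2 — Transfer function: H(jω) = 1/(1 + jωRC).
Step 3 — Denominator: 1 + jωRC = 1 + j·465.6·20.1·1.2e-09 = 1 + j1.123e-05.
Step 4 — H = 1 - j1.123e-05.
Step 5 — Magnitude: |H| = 1 (-0.0 dB); phase: φ = -0.0°.

|H| = 1 (-0.0 dB), φ = -0.0°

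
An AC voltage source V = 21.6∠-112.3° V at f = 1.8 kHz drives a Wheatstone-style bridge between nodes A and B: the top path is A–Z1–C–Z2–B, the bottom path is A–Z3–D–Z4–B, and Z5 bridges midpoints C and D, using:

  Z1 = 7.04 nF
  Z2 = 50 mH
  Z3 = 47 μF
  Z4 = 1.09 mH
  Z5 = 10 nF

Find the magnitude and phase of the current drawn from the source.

Step 1 — Angular frequency: ω = 2π·f = 2π·1800 = 1.131e+04 rad/s.
Step 2 — Component impedances:
  Z1: Z = 1/(jωC) = -j/(ω·C) = 0 - j1.256e+04 Ω
  Z2: Z = jωL = j·1.131e+04·0.05 = 0 + j565.5 Ω
  Z3: Z = 1/(jωC) = -j/(ω·C) = 0 - j1.881 Ω
  Z4: Z = jωL = j·1.131e+04·0.00109 = 0 + j12.33 Ω
  Z5: Z = 1/(jωC) = -j/(ω·C) = 0 - j8842 Ω
Step 3 — Bridge requires nodal analysis (the Z5 bridge couples midpoints C and D, so the two paths cannot be reduced to a simple series/parallel combination). Setting node B to ground and injecting 1 A at node A, the 3-node admittance system at A, C, D solves to V_A = Z_AB = 0 + j10.48 Ω = 10.48∠90.0° Ω.
Step 4 — Source phasor: V = 21.6∠-112.3° V = -8.196 - j19.98 V.
Step 5 — Ohm's law: I = V / Z_total = (-8.196 - j19.98) / (0 + j10.48) = -1.908 + j0.7824 A.
Step 6 — Convert to polar: |I| = 2.062 A, ∠I = 157.7°.

I = 2.062∠157.7° A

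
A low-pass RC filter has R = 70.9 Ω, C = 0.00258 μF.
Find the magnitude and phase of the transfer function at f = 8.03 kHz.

Step 1 — Angular frequency: ω = 2π·8030 = 5.045e+04 rad/s.
Step 2 — Transfer function: H(jω) = 1/(1 + jωRC).
Step 3 — Denominator: 1 + jωRC = 1 + j·5.045e+04·70.9·2.58e-09 = 1 + j0.009229.
Step 4 — H = 0.9999 - j0.009228.
Step 5 — Magnitude: |H| = 1 (-0.0 dB); phase: φ = -0.5°.

|H| = 1 (-0.0 dB), φ = -0.5°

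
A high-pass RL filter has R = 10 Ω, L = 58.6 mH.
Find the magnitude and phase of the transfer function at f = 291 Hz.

Step 1 — Angular frequency: ω = 2π·291 = 1828 rad/s.
Step 2 — Transfer function: H(jω) = jωL/(R + jωL).
Step 3 — Numerator jωL = j·107.1; denominator R + jωL = 10 + j107.1.
Step 4 — H = 0.9914 + j0.09253.
Step 5 — Magnitude: |H| = 0.9957 (-0.0 dB); phase: φ = 5.3°.

|H| = 0.9957 (-0.0 dB), φ = 5.3°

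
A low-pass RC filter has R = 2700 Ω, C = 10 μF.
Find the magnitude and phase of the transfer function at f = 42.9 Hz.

Step 1 — Angular frequency: ω = 2π·42.9 = 269.5 rad/s.
Step 2 — Transfer function: H(jω) = 1/(1 + jωRC).
Step 3 — Denominator: 1 + jωRC = 1 + j·269.5·2700·1e-05 = 1 + j7.278.
Step 4 — H = 0.01853 - j0.1349.
Step 5 — Magnitude: |H| = 0.1361 (-17.3 dB); phase: φ = -82.2°.

|H| = 0.1361 (-17.3 dB), φ = -82.2°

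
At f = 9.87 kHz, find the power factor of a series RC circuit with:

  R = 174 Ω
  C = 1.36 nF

Step 1 — Angular frequency: ω = 2π·f = 2π·9870 = 6.202e+04 rad/s.
Step 2 — Component impedances:
  R: Z = R = 174 Ω
  C: Z = 1/(jωC) = -j/(ω·C) = 0 - j1.186e+04 Ω
Step 3 — Series combination: Z_total = R + C = 174 - j1.186e+04 Ω = 1.186e+04∠-89.2° Ω.
Step 4 — Power factor: PF = cos(φ) = Re(Z)/|Z| = 174/1.186e+04 = 0.01467.
Step 5 — Type: Im(Z) = -1.186e+04 ⇒ leading (phase φ = -89.2°).

PF = 0.01467 (leading, φ = -89.2°)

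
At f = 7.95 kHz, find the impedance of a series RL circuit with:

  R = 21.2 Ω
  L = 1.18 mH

Step 1 — Angular frequency: ω = 2π·f = 2π·7950 = 4.995e+04 rad/s.
Step 2 — Component impedances:
  R: Z = R = 21.2 Ω
  L: Z = jωL = j·4.995e+04·0.00118 = 0 + j58.94 Ω
Step 3 — Series combination: Z_total = R + L = 21.2 + j58.94 Ω = 62.64∠70.2° Ω.

Z = 21.2 + j58.94 Ω = 62.64∠70.2° Ω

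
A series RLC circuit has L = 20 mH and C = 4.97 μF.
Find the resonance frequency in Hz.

Step 1 — Resonance condition Im(Z)=0 gives ω₀ = 1/√(LC).
Step 2 — ω₀ = 1/√(0.02·4.97e-06) = 3172 rad/s.
Step 3 — f₀ = ω₀/(2π) = 504.8 Hz.

f₀ = 504.8 Hz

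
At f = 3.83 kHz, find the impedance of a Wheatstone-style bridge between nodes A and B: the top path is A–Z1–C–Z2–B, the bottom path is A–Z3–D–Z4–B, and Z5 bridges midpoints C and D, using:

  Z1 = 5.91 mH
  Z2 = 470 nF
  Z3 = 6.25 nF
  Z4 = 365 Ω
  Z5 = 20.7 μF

Step 1 — Angular frequency: ω = 2π·f = 2π·3830 = 2.406e+04 rad/s.
Step 2 — Component impedances:
  Z1: Z = jωL = j·2.406e+04·0.00591 = 0 + j142.2 Ω
  Z2: Z = 1/(jωC) = -j/(ω·C) = 0 - j88.41 Ω
  Z3: Z = 1/(jωC) = -j/(ω·C) = 0 - j6649 Ω
  Z4: Z = R = 365 Ω
  Z5: Z = 1/(jωC) = -j/(ω·C) = 0 - j2.007 Ω
Step 3 — Bridge requires nodal analysis (the Z5 bridge couples midpoints C and D, so the two paths cannot be reduced to a simple series/parallel combination). Setting node B to ground and injecting 1 A at node A, the 3-node admittance system at A, C, D solves to V_A = Z_AB = 20.16 + j61.91 Ω = 65.11∠72.0° Ω.

Z = 20.16 + j61.91 Ω = 65.11∠72.0° Ω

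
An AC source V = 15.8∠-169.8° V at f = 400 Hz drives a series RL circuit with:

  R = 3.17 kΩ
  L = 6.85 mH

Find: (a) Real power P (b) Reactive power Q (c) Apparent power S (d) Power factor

Step 1 — Angular frequency: ω = 2π·f = 2π·400 = 2513 rad/s.
Step 2 — Component impedances:
  R: Z = R = 3170 Ω
  L: Z = jωL = j·2513·0.00685 = 0 + j17.22 Ω
Step 3 — Series combination: Z_total = R + L = 3170 + j17.22 Ω = 3170∠0.3° Ω.
Step 4 — Source phasor: V = 15.8∠-169.8° V = -15.55 - j2.798 V.
Step 5 — Current: I = V / Z = -0.00491 - j0.000856 A = 0.004984∠-170.1° A.
Step 6 — Complex power: S = V·I* = 0.07875 + j0.0004277 VA.
Step 7 — Real power: P = Re(S) = 0.07875 W.
Step 8 — Reactive power: Q = Im(S) = 0.0004277 VAR.
Step 9 — Apparent power: |S| = 0.07875 VA.
Step 10 — Power factor: PF = P/|S| = 1 (lagging).

(a) P = 0.07875 W  (b) Q = 0.0004277 VAR  (c) S = 0.07875 VA  (d) PF = 1 (lagging)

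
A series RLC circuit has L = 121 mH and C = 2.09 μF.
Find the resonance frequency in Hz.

Step 1 — Resonance condition Im(Z)=0 gives ω₀ = 1/√(LC).
Step 2 — ω₀ = 1/√(0.121·2.09e-06) = 1989 rad/s.
Step 3 — f₀ = ω₀/(2π) = 316.5 Hz.

f₀ = 316.5 Hz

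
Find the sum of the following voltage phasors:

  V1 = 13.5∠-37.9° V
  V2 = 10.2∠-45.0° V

Step 1 — Convert each phasor to rectangular form:
  V1 = 13.5·(cos(-37.9°) + j·sin(-37.9°)) = 10.65 - j8.293 V
  V2 = 10.2·(cos(-45.0°) + j·sin(-45.0°)) = 7.212 - j7.212 V
Step 2 — Sum components: V_total = 17.87 - j15.51 V.
Step 3 — Convert to polar: |V_total| = 23.66 V, ∠V_total = -41.0°.

V_total = 23.66∠-41.0° V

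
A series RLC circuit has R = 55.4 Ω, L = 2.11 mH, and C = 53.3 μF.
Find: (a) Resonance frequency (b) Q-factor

Step 1 — Resonance condition Im(Z)=0 gives ω₀ = 1/√(LC).
Step 2 — ω₀ = 1/√(0.00211·5.33e-05) = 2982 rad/s.
Step 3 — f₀ = ω₀/(2π) = 474.6 Hz.
Step 4 — Series Q: Q = ω₀L/R = 2982·0.00211/55.4 = 0.1136.

(a) f₀ = 474.6 Hz  (b) Q = 0.1136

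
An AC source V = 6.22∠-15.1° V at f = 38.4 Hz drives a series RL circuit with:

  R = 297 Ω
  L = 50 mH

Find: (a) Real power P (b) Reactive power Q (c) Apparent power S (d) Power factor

Step 1 — Angular frequency: ω = 2π·f = 2π·38.4 = 241.3 rad/s.
Step 2 — Component impedances:
  R: Z = R = 297 Ω
  L: Z = jωL = j·241.3·0.05 = 0 + j12.06 Ω
Step 3 — Series combination: Z_total = R + L = 297 + j12.06 Ω = 297.2∠2.3° Ω.
Step 4 — Source phasor: V = 6.22∠-15.1° V = 6.005 - j1.62 V.
Step 5 — Current: I = V / Z = 0.01997 - j0.006267 A = 0.02093∠-17.4° A.
Step 6 — Complex power: S = V·I* = 0.13 + j0.005282 VA.
Step 7 — Real power: P = Re(S) = 0.13 W.
Step 8 — Reactive power: Q = Im(S) = 0.005282 VAR.
Step 9 — Apparent power: |S| = 0.1302 VA.
Step 10 — Power factor: PF = P/|S| = 0.9992 (lagging).

(a) P = 0.13 W  (b) Q = 0.005282 VAR  (c) S = 0.1302 VA  (d) PF = 0.9992 (lagging)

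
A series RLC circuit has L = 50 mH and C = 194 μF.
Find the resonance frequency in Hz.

Step 1 — Resonance condition Im(Z)=0 gives ω₀ = 1/√(LC).
Step 2 — ω₀ = 1/√(0.05·0.000194) = 321.1 rad/s.
Step 3 — f₀ = ω₀/(2π) = 51.1 Hz.

f₀ = 51.1 Hz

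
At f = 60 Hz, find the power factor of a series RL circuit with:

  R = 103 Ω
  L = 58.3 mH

Step 1 — Angular frequency: ω = 2π·f = 2π·60 = 377 rad/s.
Step 2 — Component impedances:
  R: Z = R = 103 Ω
  L: Z = jωL = j·377·0.0583 = 0 + j21.98 Ω
Step 3 — Series combination: Z_total = R + L = 103 + j21.98 Ω = 105.3∠12.0° Ω.
Step 4 — Power factor: PF = cos(φ) = Re(Z)/|Z| = 103/105.32 = 0.978.
Step 5 — Type: Im(Z) = 21.98 ⇒ lagging (phase φ = 12.0°).

PF = 0.978 (lagging, φ = 12.0°)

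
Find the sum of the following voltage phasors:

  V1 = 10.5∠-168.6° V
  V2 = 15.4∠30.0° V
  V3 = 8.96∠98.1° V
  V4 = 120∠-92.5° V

Step 1 — Convert each phasor to rectangular form:
  V1 = 10.5·(cos(-168.6°) + j·sin(-168.6°)) = -10.29 - j2.075 V
  V2 = 15.4·(cos(30.0°) + j·sin(30.0°)) = 13.34 + j7.7 V
  V3 = 8.96·(cos(98.1°) + j·sin(98.1°)) = -1.262 + j8.871 V
  V4 = 120·(cos(-92.5°) + j·sin(-92.5°)) = -5.234 - j119.9 V
Step 2 — Sum components: V_total = -3.453 - j105.4 V.
Step 3 — Convert to polar: |V_total| = 105.4 V, ∠V_total = -91.9°.

V_total = 105.4∠-91.9° V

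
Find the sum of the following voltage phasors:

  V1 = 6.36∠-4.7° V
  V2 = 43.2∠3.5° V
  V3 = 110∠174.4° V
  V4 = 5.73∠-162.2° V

Step 1 — Convert each phasor to rectangular form:
  V1 = 6.36·(cos(-4.7°) + j·sin(-4.7°)) = 6.339 - j0.5211 V
  V2 = 43.2·(cos(3.5°) + j·sin(3.5°)) = 43.12 + j2.637 V
  V3 = 110·(cos(174.4°) + j·sin(174.4°)) = -109.5 + j10.73 V
  V4 = 5.73·(cos(-162.2°) + j·sin(-162.2°)) = -5.456 - j1.752 V
Step 2 — Sum components: V_total = -65.47 + j11.1 V.
Step 3 — Convert to polar: |V_total| = 66.41 V, ∠V_total = 170.4°.

V_total = 66.41∠170.4° V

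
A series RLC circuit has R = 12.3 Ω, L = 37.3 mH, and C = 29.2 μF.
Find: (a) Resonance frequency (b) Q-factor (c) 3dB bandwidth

Step 1 — Resonance: ω₀ = 1/√(LC) = 1/√(0.0373·2.92e-05) = 958.2 rad/s.
Step 2 — f₀ = ω₀/(2π) = 152.5 Hz.
Step 3 — Series Q: Q = ω₀L/R = 958.2·0.0373/12.3 = 2.906.
Step 4 — Bandwidth: Δω = ω₀/Q = 329.8 rad/s; BW = Δω/(2π) = 52.48 Hz.

(a) f₀ = 152.5 Hz  (b) Q = 2.906  (c) BW = 52.48 Hz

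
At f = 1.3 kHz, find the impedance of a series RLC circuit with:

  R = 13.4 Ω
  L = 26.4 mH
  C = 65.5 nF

Step 1 — Angular frequency: ω = 2π·f = 2π·1300 = 8168 rad/s.
Step 2 — Component impedances:
  R: Z = R = 13.4 Ω
  L: Z = jωL = j·8168·0.0264 = 0 + j215.6 Ω
  C: Z = 1/(jωC) = -j/(ω·C) = 0 - j1869 Ω
Step 3 — Series combination: Z_total = R + L + C = 13.4 - j1653 Ω = 1654∠-89.5° Ω.

Z = 13.4 - j1653 Ω = 1654∠-89.5° Ω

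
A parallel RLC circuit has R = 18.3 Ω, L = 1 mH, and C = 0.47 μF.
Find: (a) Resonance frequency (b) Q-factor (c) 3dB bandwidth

Step 1 — Resonance: ω₀ = 1/√(LC) = 1/√(0.001·4.7e-07) = 4.613e+04 rad/s.
Step 2 — f₀ = ω₀/(2π) = 7341 Hz.
Step 3 — Parallel Q: Q = R/(ω₀L) = 18.3/(4.613e+04·0.001) = 0.3967.
Step 4 — Bandwidth: Δω = ω₀/Q = 1.163e+05 rad/s; BW = Δω/(2π) = 1.85e+04 Hz.

(a) f₀ = 7341 Hz  (b) Q = 0.3967  (c) BW = 1.85e+04 Hz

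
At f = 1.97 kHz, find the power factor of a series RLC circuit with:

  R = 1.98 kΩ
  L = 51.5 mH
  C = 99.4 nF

Step 1 — Angular frequency: ω = 2π·f = 2π·1970 = 1.238e+04 rad/s.
Step 2 — Component impedances:
  R: Z = R = 1980 Ω
  L: Z = jωL = j·1.238e+04·0.0515 = 0 + j637.5 Ω
  C: Z = 1/(jωC) = -j/(ω·C) = 0 - j812.8 Ω
Step 3 — Series combination: Z_total = R + L + C = 1980 - j175.3 Ω = 1988∠-5.1° Ω.
Step 4 — Power factor: PF = cos(φ) = Re(Z)/|Z| = 1980/1987.7 = 0.9961.
Step 5 — Type: Im(Z) = -175.3 ⇒ leading (phase φ = -5.1°).

PF = 0.9961 (leading, φ = -5.1°)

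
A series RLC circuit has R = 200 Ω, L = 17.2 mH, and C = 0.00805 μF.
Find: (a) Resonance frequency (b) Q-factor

Step 1 — Resonance condition Im(Z)=0 gives ω₀ = 1/√(LC).
Step 2 — ω₀ = 1/√(0.0172·8.05e-09) = 8.498e+04 rad/s.
Step 3 — f₀ = ω₀/(2π) = 1.353e+04 Hz.
Step 4 — Series Q: Q = ω₀L/R = 8.498e+04·0.0172/200 = 7.309.

(a) f₀ = 1.353e+04 Hz  (b) Q = 7.309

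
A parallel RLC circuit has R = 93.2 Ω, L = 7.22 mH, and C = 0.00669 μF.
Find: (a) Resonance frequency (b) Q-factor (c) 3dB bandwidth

Step 1 — Resonance: ω₀ = 1/√(LC) = 1/√(0.00722·6.69e-09) = 1.439e+05 rad/s.
Step 2 — f₀ = ω₀/(2π) = 2.29e+04 Hz.
Step 3 — Parallel Q: Q = R/(ω₀L) = 93.2/(1.439e+05·0.00722) = 0.08971.
Step 4 — Bandwidth: Δω = ω₀/Q = 1.604e+06 rad/s; BW = Δω/(2π) = 2.553e+05 Hz.

(a) f₀ = 2.29e+04 Hz  (b) Q = 0.08971  (c) BW = 2.553e+05 Hz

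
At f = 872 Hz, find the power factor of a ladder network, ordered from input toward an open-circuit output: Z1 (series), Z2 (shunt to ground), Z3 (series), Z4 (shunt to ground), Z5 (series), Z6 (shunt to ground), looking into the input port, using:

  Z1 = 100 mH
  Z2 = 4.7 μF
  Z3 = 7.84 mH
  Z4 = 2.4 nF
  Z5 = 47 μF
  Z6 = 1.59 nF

Step 1 — Angular frequency: ω = 2π·f = 2π·872 = 5479 rad/s.
Step 2 — Component impedances:
  Z1: Z = jωL = j·5479·0.1 = 0 + j547.9 Ω
  Z2: Z = 1/(jωC) = -j/(ω·C) = 0 - j38.83 Ω
  Z3: Z = jωL = j·5479·0.00784 = 0 + j42.95 Ω
  Z4: Z = 1/(jωC) = -j/(ω·C) = 0 - j7.605e+04 Ω
  Z5: Z = 1/(jωC) = -j/(ω·C) = 0 - j3.883 Ω
  Z6: Z = 1/(jωC) = -j/(ω·C) = 0 - j1.148e+05 Ω
Step 3 — Ladder network (open output): work backward from the far end, alternating series and parallel combinations. Z_in = 0 + j509.1 Ω = 509.1∠90.0° Ω.
Step 4 — Power factor: PF = cos(φ) = Re(Z)/|Z| = 0/509.1 = 0.
Step 5 — Type: Im(Z) = 509.1 ⇒ lagging (phase φ = 90.0°).

PF = 0 (lagging, φ = 90.0°)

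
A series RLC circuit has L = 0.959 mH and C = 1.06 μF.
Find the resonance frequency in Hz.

Step 1 — Resonance condition Im(Z)=0 gives ω₀ = 1/√(LC).
Step 2 — ω₀ = 1/√(0.000959·1.06e-06) = 3.136e+04 rad/s.
Step 3 — f₀ = ω₀/(2π) = 4992 Hz.

f₀ = 4992 Hz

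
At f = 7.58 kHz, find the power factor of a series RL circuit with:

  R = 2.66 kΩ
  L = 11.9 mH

Step 1 — Angular frequency: ω = 2π·f = 2π·7580 = 4.763e+04 rad/s.
Step 2 — Component impedances:
  R: Z = R = 2660 Ω
  L: Z = jωL = j·4.763e+04·0.0119 = 0 + j566.8 Ω
Step 3 — Series combination: Z_total = R + L = 2660 + j566.8 Ω = 2720∠12.0° Ω.
Step 4 — Power factor: PF = cos(φ) = Re(Z)/|Z| = 2660/2719.7 = 0.978.
Step 5 — Type: Im(Z) = 566.8 ⇒ lagging (phase φ = 12.0°).

PF = 0.978 (lagging, φ = 12.0°)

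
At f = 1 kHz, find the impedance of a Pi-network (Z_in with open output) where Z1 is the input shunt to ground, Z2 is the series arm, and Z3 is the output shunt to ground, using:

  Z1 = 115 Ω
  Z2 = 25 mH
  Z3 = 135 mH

Step 1 — Angular frequency: ω = 2π·f = 2π·1000 = 6283 rad/s.
Step 2 — Component impedances:
  Z1: Z = R = 115 Ω
  Z2: Z = jωL = j·6283·0.025 = 0 + j157.1 Ω
  Z3: Z = jωL = j·6283·0.135 = 0 + j848.2 Ω
Step 3 — With open output, the series arm Z2 and the output shunt Z3 appear in series to ground: Z2 + Z3 = 0 + j1005 Ω.
Step 4 — Parallel with input shunt Z1: Z_in = Z1 || (Z2 + Z3) = 113.5 + j12.99 Ω = 114.3∠6.5° Ω.

Z = 113.5 + j12.99 Ω = 114.3∠6.5° Ω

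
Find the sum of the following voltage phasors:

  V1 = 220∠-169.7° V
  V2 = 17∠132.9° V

Step 1 — Convert each phasor to rectangular form:
  V1 = 220·(cos(-169.7°) + j·sin(-169.7°)) = -216.5 - j39.34 V
  V2 = 17·(cos(132.9°) + j·sin(132.9°)) = -11.57 + j12.45 V
Step 2 — Sum components: V_total = -228 - j26.88 V.
Step 3 — Convert to polar: |V_total| = 229.6 V, ∠V_total = -173.3°.

V_total = 229.6∠-173.3° V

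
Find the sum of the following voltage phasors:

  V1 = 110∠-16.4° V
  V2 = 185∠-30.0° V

Step 1 — Convert each phasor to rectangular form:
  V1 = 110·(cos(-16.4°) + j·sin(-16.4°)) = 105.5 - j31.06 V
  V2 = 185·(cos(-30.0°) + j·sin(-30.0°)) = 160.2 - j92.5 V
Step 2 — Sum components: V_total = 265.7 - j123.6 V.
Step 3 — Convert to polar: |V_total| = 293.1 V, ∠V_total = -24.9°.

V_total = 293.1∠-24.9° V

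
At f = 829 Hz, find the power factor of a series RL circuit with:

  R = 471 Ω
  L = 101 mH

Step 1 — Angular frequency: ω = 2π·f = 2π·829 = 5209 rad/s.
Step 2 — Component impedances:
  R: Z = R = 471 Ω
  L: Z = jωL = j·5209·0.101 = 0 + j526.1 Ω
Step 3 — Series combination: Z_total = R + L = 471 + j526.1 Ω = 706.1∠48.2° Ω.
Step 4 — Power factor: PF = cos(φ) = Re(Z)/|Z| = 471/706.1 = 0.667.
Step 5 — Type: Im(Z) = 526.1 ⇒ lagging (phase φ = 48.2°).

PF = 0.667 (lagging, φ = 48.2°)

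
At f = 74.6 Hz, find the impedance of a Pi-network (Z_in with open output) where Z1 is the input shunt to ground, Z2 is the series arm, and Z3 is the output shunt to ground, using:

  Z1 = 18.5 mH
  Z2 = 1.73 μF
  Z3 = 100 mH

Step 1 — Angular frequency: ω = 2π·f = 2π·74.6 = 468.7 rad/s.
Step 2 — Component impedances:
  Z1: Z = jωL = j·468.7·0.0185 = 0 + j8.671 Ω
  Z2: Z = 1/(jωC) = -j/(ω·C) = 0 - j1233 Ω
  Z3: Z = jωL = j·468.7·0.1 = 0 + j46.87 Ω
Step 3 — With open output, the series arm Z2 and the output shunt Z3 appear in series to ground: Z2 + Z3 = 0 - j1186 Ω.
Step 4 — Parallel with input shunt Z1: Z_in = Z1 || (Z2 + Z3) = 0 + j8.735 Ω = 8.735∠90.0° Ω.

Z = 0 + j8.735 Ω = 8.735∠90.0° Ω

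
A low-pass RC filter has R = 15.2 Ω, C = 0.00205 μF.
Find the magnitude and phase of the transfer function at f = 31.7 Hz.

Step 1 — Angular frequency: ω = 2π·31.7 = 199.2 rad/s.
Step 2 — Transfer function: H(jω) = 1/(1 + jωRC).
Step 3 — Denominator: 1 + jωRC = 1 + j·199.2·15.2·2.05e-09 = 1 + j6.206e-06.
Step 4 — H = 1 - j6.206e-06.
Step 5 — Magnitude: |H| = 1 (-0.0 dB); phase: φ = -0.0°.

|H| = 1 (-0.0 dB), φ = -0.0°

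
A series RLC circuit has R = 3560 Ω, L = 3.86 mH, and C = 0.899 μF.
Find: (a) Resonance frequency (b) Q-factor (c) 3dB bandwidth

Step 1 — Resonance: ω₀ = 1/√(LC) = 1/√(0.00386·8.99e-07) = 1.698e+04 rad/s.
Step 2 — f₀ = ω₀/(2π) = 2702 Hz.
Step 3 — Series Q: Q = ω₀L/R = 1.698e+04·0.00386/3560 = 0.01841.
Step 4 — Bandwidth: Δω = ω₀/Q = 9.223e+05 rad/s; BW = Δω/(2π) = 1.468e+05 Hz.

(a) f₀ = 2702 Hz  (b) Q = 0.01841  (c) BW = 1.468e+05 Hz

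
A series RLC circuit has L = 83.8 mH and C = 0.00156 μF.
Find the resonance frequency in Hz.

Step 1 — Resonance condition Im(Z)=0 gives ω₀ = 1/√(LC).
Step 2 — ω₀ = 1/√(0.0838·1.56e-09) = 8.746e+04 rad/s.
Step 3 — f₀ = ω₀/(2π) = 1.392e+04 Hz.

f₀ = 1.392e+04 Hz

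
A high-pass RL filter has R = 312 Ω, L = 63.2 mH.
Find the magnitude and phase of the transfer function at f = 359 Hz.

Step 1 — Angular frequency: ω = 2π·359 = 2256 rad/s.
Step 2 — Transfer function: H(jω) = jωL/(R + jωL).
Step 3 — Numerator jωL = j·142.6; denominator R + jωL = 312 + j142.6.
Step 4 — H = 0.1727 + j0.378.
Step 5 — Magnitude: |H| = 0.4156 (-7.6 dB); phase: φ = 65.4°.

|H| = 0.4156 (-7.6 dB), φ = 65.4°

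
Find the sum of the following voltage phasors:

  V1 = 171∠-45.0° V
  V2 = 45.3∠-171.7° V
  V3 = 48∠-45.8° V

Step 1 — Convert each phasor to rectangular form:
  V1 = 171·(cos(-45.0°) + j·sin(-45.0°)) = 120.9 - j120.9 V
  V2 = 45.3·(cos(-171.7°) + j·sin(-171.7°)) = -44.83 - j6.539 V
  V3 = 48·(cos(-45.8°) + j·sin(-45.8°)) = 33.46 - j34.41 V
Step 2 — Sum components: V_total = 109.6 - j161.9 V.
Step 3 — Convert to polar: |V_total| = 195.5 V, ∠V_total = -55.9°.

V_total = 195.5∠-55.9° V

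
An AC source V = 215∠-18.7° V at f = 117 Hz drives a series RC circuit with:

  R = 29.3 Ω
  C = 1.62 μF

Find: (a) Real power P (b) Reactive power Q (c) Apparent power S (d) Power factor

Step 1 — Angular frequency: ω = 2π·f = 2π·117 = 735.1 rad/s.
Step 2 — Component impedances:
  R: Z = R = 29.3 Ω
  C: Z = 1/(jωC) = -j/(ω·C) = 0 - j839.7 Ω
Step 3 — Series combination: Z_total = R + C = 29.3 - j839.7 Ω = 840.2∠-88.0° Ω.
Step 4 — Source phasor: V = 215∠-18.7° V = 203.7 - j68.93 V.
Step 5 — Current: I = V / Z = 0.09044 + j0.2394 A = 0.2559∠69.3° A.
Step 6 — Complex power: S = V·I* = 1.919 - j54.98 VA.
Step 7 — Real power: P = Re(S) = 1.919 W.
Step 8 — Reactive power: Q = Im(S) = -54.98 VAR.
Step 9 — Apparent power: |S| = 55.02 VA.
Step 10 — Power factor: PF = P/|S| = 0.03487 (leading).

(a) P = 1.919 W  (b) Q = -54.98 VAR  (c) S = 55.02 VA  (d) PF = 0.03487 (leading)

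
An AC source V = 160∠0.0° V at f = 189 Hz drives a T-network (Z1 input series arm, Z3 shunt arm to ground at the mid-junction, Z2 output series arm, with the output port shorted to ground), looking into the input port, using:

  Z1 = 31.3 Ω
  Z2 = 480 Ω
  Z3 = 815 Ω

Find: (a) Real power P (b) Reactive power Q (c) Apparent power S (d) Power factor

Step 1 — Angular frequency: ω = 2π·f = 2π·189 = 1188 rad/s.
Step 2 — Component impedances:
  Z1: Z = R = 31.3 Ω
  Z2: Z = R = 480 Ω
  Z3: Z = R = 815 Ω
Step 3 — With the output port shorted to ground, the output series arm Z2 runs from the junction to ground; the shunt arm Z3 also runs from the junction to ground. They appear in parallel: Z3 || Z2 = 302.1 Ω.
Step 4 — Series with input arm Z1: Z_in = Z1 + (Z3 || Z2) = 333.4 Ω = 333.4∠0.0° Ω.
Step 5 — Source phasor: V = 160∠0.0° V = 160 V.
Step 6 — Current: I = V / Z = 0.4799 A = 0.4799∠0.0° A.
Step 7 — Complex power: S = V·I* = 76.79 VA.
Step 8 — Real power: P = Re(S) = 76.79 W.
Step 9 — Reactive power: Q = Im(S) = 0 VAR.
Step 10 — Apparent power: |S| = 76.79 VA.
Step 11 — Power factor: PF = P/|S| = 1 (unity).

(a) P = 76.79 W  (b) Q = 0 VAR  (c) S = 76.79 VA  (d) PF = 1 (unity)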